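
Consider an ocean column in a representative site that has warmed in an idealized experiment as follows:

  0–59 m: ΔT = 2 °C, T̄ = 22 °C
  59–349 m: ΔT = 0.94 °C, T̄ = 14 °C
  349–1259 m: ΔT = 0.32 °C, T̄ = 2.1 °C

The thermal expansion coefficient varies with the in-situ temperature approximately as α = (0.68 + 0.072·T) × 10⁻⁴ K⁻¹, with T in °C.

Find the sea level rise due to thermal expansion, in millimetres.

Δh ≈ 97 mm

Layer 1: α = (0.68 + 0.072×22)×10⁻⁴ = 2.264×10⁻⁴ K⁻¹
Layer 2: α = (0.68 + 0.072×14)×10⁻⁴ = 1.688×10⁻⁴ K⁻¹
Layer 3: α = (0.68 + 0.072×2.1)×10⁻⁴ = 0.8312×10⁻⁴ K⁻¹
Layer 1: 59 × 2 × 2.264×10⁻⁴ = 0.0267152 m
Layer 2: 0.94 × 290 × 1.688×10⁻⁴ = 0.04601488 m
349–1259 m: 910 × 0.32 × 0.8312×10⁻⁴ = 0.024204544 m
Δh = 0.0267152 + 0.04601488 + 0.024204544 = 0.096934624 m ≈ 97 mm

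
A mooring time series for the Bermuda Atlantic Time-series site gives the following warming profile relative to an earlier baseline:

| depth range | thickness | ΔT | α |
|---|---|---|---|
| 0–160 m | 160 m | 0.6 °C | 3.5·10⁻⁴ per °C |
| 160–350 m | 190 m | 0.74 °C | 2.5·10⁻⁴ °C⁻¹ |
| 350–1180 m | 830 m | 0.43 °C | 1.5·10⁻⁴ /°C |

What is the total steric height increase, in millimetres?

Δh = 120 mm

0–160 m: 3.5×10⁻⁴ × 0.6 × 160 = 0.03360 m
160–350 m: 190 × 2.5×10⁻⁴ × 0.74 = 0.03515 m
350–1180 m: 830 × 1.5×10⁻⁴ × 0.43 = 0.053535 m
Δh = 0.03360 + 0.03515 + 0.053535 = 0.122285 m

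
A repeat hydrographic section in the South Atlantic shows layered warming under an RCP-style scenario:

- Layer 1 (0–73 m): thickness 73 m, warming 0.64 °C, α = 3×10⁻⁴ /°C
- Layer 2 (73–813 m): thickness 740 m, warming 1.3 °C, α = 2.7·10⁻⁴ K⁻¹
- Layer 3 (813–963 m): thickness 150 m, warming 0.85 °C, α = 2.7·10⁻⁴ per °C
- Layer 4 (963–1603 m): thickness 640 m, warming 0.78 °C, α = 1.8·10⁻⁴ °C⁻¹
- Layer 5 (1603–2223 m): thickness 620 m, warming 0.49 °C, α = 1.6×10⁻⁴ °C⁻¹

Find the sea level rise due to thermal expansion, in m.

Δh = 0.447 m

0–73 m: 73 × 0.64 × 3×10⁻⁴ = 0.014016 m
2.7×10⁻⁴ × 1.3 × 740 = 0.25974 m
813–963 m: 0.85 × 2.7×10⁻⁴ × 150 = 0.034425 m
963–1603 m: 640 × 1.8×10⁻⁴ × 0.78 = 0.089856 m
1.6×10⁻⁴ × 620 × 0.49 = 0.048608 m
Δh = 0.014016 + 0.25974 + 0.034425 + 0.089856 + 0.048608 = 0.446645 m ≈ 0.447 m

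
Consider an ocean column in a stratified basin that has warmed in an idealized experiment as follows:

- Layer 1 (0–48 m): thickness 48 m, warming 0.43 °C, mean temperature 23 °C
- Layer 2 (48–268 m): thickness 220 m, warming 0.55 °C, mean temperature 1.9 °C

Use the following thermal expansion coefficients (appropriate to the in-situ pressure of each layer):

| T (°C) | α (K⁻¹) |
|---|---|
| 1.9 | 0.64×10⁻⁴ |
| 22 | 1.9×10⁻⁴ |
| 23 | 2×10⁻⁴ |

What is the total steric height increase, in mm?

Layer 1 at 23 °C → α = 2×10⁻⁴ K⁻¹
Layer 2 at 1.9 °C → α = 0.64×10⁻⁴ K⁻¹
Layer 1: 0.43 × 48 × 2×10⁻⁴ = 0.004128 m
Layer 2: 0.55 × 220 × 0.64×10⁻⁴ = 0.007744 m
Δh = 0.004128 + 0.007744 = 0.011872 m

Δh = 11.9 mm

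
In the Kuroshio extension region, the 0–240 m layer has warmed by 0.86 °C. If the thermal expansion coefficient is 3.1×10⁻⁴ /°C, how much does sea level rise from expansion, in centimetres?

Δh = αΔT·H = 3.1×10⁻⁴ × 0.86 × 240 = 0.063984 m

Δh = 6.40 cm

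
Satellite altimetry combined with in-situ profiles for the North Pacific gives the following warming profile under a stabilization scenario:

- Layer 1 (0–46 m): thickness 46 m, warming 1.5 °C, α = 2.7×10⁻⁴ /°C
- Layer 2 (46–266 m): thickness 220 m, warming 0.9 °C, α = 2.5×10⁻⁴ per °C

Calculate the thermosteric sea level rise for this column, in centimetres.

Layer 1: 46 × 2.7×10⁻⁴ × 1.5 = 0.01863 m
0.9 × 2.5×10⁻⁴ × 220 = 0.04950 m
Δh = 0.01863 + 0.04950 = 0.06813 m

6.81 cm of thermosteric rise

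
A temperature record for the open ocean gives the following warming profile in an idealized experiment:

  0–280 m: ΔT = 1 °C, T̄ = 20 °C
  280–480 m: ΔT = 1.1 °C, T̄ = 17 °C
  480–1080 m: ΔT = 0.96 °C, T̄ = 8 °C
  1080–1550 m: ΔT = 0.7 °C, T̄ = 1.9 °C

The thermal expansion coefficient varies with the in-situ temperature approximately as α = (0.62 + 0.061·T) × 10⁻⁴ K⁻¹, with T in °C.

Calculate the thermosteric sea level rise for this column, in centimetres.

Δh ≈ 17.6 cm

Layer 1: α = (0.62 + 0.061×20)×10⁻⁴ = 1.84×10⁻⁴ K⁻¹
Layer 2: α = (0.62 + 0.061×17)×10⁻⁴ = 1.657×10⁻⁴ K⁻¹
Layer 3: α = (0.62 + 0.061×8)×10⁻⁴ = 1.108×10⁻⁴ K⁻¹
Layer 4: α = (0.62 + 0.061×1.9)×10⁻⁴ = 0.7359×10⁻⁴ K⁻¹
Layer 1: 1 × 280 × 1.84×10⁻⁴ = 0.05152 m
280–480 m: 1.657×10⁻⁴ × 1.1 × 200 = 0.036454 m
480–1080 m: 0.96 × 600 × 1.108×10⁻⁴ = 0.0638208 m
0.7 × 0.7359×10⁻⁴ × 470 = 0.02421111 m
Δh = 0.05152 + 0.036454 + 0.0638208 + 0.02421111 = 0.17600591 m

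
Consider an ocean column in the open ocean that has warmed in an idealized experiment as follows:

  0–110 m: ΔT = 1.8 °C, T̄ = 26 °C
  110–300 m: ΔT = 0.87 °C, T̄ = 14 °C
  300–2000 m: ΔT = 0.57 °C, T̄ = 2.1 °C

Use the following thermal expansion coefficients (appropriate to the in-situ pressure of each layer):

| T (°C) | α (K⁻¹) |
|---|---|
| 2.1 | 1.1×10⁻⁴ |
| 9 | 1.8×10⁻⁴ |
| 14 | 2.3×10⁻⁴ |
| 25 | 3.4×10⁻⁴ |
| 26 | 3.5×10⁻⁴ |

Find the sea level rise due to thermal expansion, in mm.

Δh ≈ 214 mm

Layer 1 at 26 °C → α = 3.5×10⁻⁴ K⁻¹
Layer 2 at 14 °C → α = 2.3×10⁻⁴ K⁻¹
Layer 3 at 2.1 °C → α = 1.1×10⁻⁴ K⁻¹
Layer 1: 1.8 × 3.5×10⁻⁴ × 110 = 0.06930 m
190 × 2.3×10⁻⁴ × 0.87 = 0.038019 m
1.1×10⁻⁴ × 0.57 × 1700 = 0.10659 m
Δh = 0.06930 + 0.038019 + 0.10659 = 0.213909 m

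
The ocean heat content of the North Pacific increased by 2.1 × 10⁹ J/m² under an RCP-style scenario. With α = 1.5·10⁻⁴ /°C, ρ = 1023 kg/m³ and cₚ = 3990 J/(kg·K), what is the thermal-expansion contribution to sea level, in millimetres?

77.2 mm of thermosteric rise

Δh = αQ/(ρcₚ) = 1.5×10⁻⁴ × 2.1×10⁹ / (1023 × 3990) ≈ 0.077172 m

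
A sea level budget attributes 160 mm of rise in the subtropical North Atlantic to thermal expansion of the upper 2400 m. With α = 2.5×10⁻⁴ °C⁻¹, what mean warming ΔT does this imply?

ΔT = Δh/(αH) = 0.16 / (2.5×10⁻⁴ × 2400) ≈ 0.2667 K

ΔT ≈ 0.267 K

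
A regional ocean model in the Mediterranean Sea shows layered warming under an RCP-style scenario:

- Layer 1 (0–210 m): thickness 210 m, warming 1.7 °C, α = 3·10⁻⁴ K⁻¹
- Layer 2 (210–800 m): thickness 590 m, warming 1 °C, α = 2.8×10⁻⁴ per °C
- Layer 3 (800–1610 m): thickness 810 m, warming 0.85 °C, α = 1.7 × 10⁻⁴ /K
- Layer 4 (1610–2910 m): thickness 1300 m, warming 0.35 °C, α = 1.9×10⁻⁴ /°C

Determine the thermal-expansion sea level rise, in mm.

476 mm of thermosteric rise

Layer 1: 1.7 × 210 × 3×10⁻⁴ = 0.10710 m
1 × 2.8×10⁻⁴ × 590 = 0.16520 m
Layer 3: 1.7×10⁻⁴ × 0.85 × 810 = 0.117045 m
1300 × 0.35 × 1.9×10⁻⁴ = 0.08645 m
Δh = 0.10710 + 0.16520 + 0.117045 + 0.08645 = 0.475795 m ≈ 476 mm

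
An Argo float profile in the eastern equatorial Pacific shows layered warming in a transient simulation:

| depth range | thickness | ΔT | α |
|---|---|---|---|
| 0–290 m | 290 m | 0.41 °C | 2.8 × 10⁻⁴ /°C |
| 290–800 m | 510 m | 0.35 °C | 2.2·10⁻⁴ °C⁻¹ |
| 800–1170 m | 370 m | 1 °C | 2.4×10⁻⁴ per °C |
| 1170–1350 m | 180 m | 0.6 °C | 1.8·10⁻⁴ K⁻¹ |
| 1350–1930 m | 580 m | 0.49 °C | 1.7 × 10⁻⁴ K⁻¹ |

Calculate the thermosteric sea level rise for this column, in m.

Layer 1: 2.8×10⁻⁴ × 0.41 × 290 = 0.033292 m
290–800 m: 510 × 2.2×10⁻⁴ × 0.35 = 0.03927 m
800–1170 m: 370 × 2.4×10⁻⁴ × 1 = 0.08880 m
Layer 4: 1.8×10⁻⁴ × 0.6 × 180 = 0.01944 m
Layer 5: 580 × 0.49 × 1.7×10⁻⁴ = 0.048314 m
Δh = 0.033292 + 0.03927 + 0.08880 + 0.01944 + 0.048314 = 0.229116 m

Δh = 0.229 m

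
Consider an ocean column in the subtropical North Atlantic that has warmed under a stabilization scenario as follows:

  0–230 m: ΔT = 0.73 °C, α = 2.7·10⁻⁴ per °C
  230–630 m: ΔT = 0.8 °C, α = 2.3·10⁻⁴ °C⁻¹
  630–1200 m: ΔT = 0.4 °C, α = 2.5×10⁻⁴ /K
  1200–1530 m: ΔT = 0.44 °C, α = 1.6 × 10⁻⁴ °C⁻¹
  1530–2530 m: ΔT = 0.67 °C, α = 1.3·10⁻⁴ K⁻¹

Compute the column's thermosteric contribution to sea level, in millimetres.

Δh ≈ 286 mm

230 × 0.73 × 2.7×10⁻⁴ = 0.045333 m
Layer 2: 0.8 × 400 × 2.3×10⁻⁴ = 0.07360 m
Layer 3: 570 × 0.4 × 2.5×10⁻⁴ = 0.05700 m
1.6×10⁻⁴ × 330 × 0.44 = 0.023232 m
1.3×10⁻⁴ × 1000 × 0.67 = 0.08710 m
Δh = 0.045333 + 0.07360 + 0.05700 + 0.023232 + 0.08710 = 0.286265 m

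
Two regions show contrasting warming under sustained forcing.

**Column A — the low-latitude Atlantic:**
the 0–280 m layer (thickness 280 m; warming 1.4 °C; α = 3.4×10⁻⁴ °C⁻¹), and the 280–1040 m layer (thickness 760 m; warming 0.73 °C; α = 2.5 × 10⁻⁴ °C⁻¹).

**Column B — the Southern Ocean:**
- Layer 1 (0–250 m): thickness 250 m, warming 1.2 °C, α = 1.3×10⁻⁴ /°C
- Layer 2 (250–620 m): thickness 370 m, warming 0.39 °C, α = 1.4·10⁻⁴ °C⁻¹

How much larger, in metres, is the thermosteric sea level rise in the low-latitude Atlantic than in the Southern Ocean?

Δh_A − Δh_B ≈ 0.21 m

A Layer 1: 280 × 3.4×10⁻⁴ × 1.4 = 0.13328 m
A 760 × 0.73 × 2.5×10⁻⁴ = 0.13870 m
A total: 0.27198 m
B 0–250 m: 1.2 × 250 × 1.3×10⁻⁴ = 0.03900 m
B 370 × 0.39 × 1.4×10⁻⁴ = 0.020202 m
B total: 0.059202 m
Difference: 0.27198 − 0.059202 = 0.212778 m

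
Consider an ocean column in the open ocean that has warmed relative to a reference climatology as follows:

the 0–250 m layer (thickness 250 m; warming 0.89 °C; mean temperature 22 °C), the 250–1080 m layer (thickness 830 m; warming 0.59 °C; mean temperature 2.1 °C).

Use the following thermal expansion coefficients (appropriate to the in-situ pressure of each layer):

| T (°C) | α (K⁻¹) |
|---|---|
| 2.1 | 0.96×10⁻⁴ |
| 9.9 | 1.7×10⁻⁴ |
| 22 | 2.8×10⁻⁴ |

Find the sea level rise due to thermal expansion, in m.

Layer 1 at 22 °C → α = 2.8×10⁻⁴ K⁻¹
Layer 2 at 2.1 °C → α = 0.96×10⁻⁴ K⁻¹
0–250 m: 0.89 × 250 × 2.8×10⁻⁴ = 0.06230 m
250–1080 m: 830 × 0.59 × 0.96×10⁻⁴ = 0.0470112 m
Δh = 0.06230 + 0.0470112 = 0.1093112 m ≈ 0.109 m

0.109 m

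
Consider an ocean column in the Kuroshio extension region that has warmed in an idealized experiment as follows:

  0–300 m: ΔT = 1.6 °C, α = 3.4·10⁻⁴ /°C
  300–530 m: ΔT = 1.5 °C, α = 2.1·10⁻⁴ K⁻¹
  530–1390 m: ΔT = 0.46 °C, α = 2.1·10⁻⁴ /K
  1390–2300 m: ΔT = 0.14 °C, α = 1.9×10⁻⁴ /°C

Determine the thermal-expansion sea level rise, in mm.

343 mm of thermosteric rise

0–300 m: 3.4×10⁻⁴ × 300 × 1.6 = 0.16320 m
300–530 m: 1.5 × 230 × 2.1×10⁻⁴ = 0.07245 m
530–1390 m: 0.46 × 2.1×10⁻⁴ × 860 = 0.083076 m
Layer 4: 0.14 × 910 × 1.9×10⁻⁴ = 0.024206 m
Δh = 0.16320 + 0.07245 + 0.083076 + 0.024206 = 0.342932 m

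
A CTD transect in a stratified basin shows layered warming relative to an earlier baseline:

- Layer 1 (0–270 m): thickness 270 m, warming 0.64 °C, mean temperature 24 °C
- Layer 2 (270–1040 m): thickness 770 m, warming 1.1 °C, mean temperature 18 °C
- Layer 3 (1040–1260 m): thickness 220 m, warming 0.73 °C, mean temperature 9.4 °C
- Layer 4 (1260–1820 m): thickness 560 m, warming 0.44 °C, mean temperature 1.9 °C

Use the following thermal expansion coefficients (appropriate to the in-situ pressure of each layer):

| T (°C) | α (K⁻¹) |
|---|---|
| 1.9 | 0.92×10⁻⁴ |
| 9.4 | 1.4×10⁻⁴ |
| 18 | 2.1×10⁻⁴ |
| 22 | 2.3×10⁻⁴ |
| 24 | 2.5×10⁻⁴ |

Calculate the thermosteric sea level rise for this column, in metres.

Δh ≈ 0.266 m

Layer 1 at 24 °C → α = 2.5×10⁻⁴ K⁻¹
Layer 2 at 18 °C → α = 2.1×10⁻⁴ K⁻¹
Layer 3 at 9.4 °C → α = 1.4×10⁻⁴ K⁻¹
Layer 4 at 1.9 °C → α = 0.92×10⁻⁴ K⁻¹
0.64 × 2.5×10⁻⁴ × 270 = 0.04320 m
270–1040 m: 1.1 × 2.1×10⁻⁴ × 770 = 0.17787 m
220 × 1.4×10⁻⁴ × 0.73 = 0.022484 m
Layer 4: 560 × 0.44 × 0.92×10⁻⁴ = 0.0226688 m
Δh = 0.04320 + 0.17787 + 0.022484 + 0.0226688 = 0.2662228 m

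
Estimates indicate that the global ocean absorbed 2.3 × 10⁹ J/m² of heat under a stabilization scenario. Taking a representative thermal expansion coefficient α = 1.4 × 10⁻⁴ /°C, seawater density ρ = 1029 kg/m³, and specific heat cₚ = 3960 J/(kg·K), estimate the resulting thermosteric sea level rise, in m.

Δh = 0.0790 m

Δh = αQ/(ρcₚ) = 1.4×10⁻⁴ × 2.3×10⁹ / (1029 × 3960) ≈ 0.079022 m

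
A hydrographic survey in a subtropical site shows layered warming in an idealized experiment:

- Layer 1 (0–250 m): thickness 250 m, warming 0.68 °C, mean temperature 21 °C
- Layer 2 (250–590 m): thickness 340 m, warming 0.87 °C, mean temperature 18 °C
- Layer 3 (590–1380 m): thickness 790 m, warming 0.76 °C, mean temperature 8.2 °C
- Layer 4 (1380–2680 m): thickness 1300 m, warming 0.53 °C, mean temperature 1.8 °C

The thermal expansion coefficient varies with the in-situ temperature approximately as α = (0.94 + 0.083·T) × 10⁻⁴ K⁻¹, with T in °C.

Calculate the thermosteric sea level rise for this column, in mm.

Layer 1: α = (0.94 + 0.083×21)×10⁻⁴ = 2.683×10⁻⁴ K⁻¹
Layer 2: α = (0.94 + 0.083×18)×10⁻⁴ = 2.434×10⁻⁴ K⁻¹
Layer 3: α = (0.94 + 0.083×8.2)×10⁻⁴ = 1.6206×10⁻⁴ K⁻¹
Layer 4: α = (0.94 + 0.083×1.8)×10⁻⁴ = 1.0894×10⁻⁴ K⁻¹
2.683×10⁻⁴ × 250 × 0.68 = 0.045611 m
0.87 × 340 × 2.434×10⁻⁴ = 0.07199772 m
Layer 3: 1.6206×10⁻⁴ × 0.76 × 790 = 0.097300824 m
Layer 4: 1.0894×10⁻⁴ × 1300 × 0.53 = 0.07505966 m
Δh = 0.045611 + 0.07199772 + 0.097300824 + 0.07505966 = 0.289969204 m ≈ 290 mm

Δh = 290 mm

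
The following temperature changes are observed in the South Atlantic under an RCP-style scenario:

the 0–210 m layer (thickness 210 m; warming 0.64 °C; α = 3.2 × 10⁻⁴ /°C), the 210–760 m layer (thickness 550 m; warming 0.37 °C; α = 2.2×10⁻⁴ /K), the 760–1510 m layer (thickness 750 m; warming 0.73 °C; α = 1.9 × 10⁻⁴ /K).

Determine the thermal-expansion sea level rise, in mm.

Δh ≈ 192 mm

Layer 1: 0.64 × 210 × 3.2×10⁻⁴ = 0.043008 m
550 × 0.37 × 2.2×10⁻⁴ = 0.04477 m
Layer 3: 1.9×10⁻⁴ × 750 × 0.73 = 0.104025 m
Δh = 0.043008 + 0.04477 + 0.104025 = 0.191803 m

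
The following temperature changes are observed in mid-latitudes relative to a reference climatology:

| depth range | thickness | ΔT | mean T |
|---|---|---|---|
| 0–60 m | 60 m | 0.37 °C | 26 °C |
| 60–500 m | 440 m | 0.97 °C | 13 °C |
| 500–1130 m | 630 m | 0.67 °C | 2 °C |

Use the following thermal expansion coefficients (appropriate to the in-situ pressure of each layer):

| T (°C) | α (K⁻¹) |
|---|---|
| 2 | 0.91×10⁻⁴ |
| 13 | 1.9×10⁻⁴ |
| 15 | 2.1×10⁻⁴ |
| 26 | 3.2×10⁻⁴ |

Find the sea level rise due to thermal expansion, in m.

Layer 1 at 26 °C → α = 3.2×10⁻⁴ K⁻¹
Layer 2 at 13 °C → α = 1.9×10⁻⁴ K⁻¹
Layer 3 at 2 °C → α = 0.91×10⁻⁴ K⁻¹
0–60 m: 60 × 3.2×10⁻⁴ × 0.37 = 0.007104 m
60–500 m: 1.9×10⁻⁴ × 440 × 0.97 = 0.081092 m
500–1130 m: 630 × 0.91×10⁻⁴ × 0.67 = 0.0384111 m
Δh = 0.007104 + 0.081092 + 0.0384111 = 0.1266071 m

0.127 m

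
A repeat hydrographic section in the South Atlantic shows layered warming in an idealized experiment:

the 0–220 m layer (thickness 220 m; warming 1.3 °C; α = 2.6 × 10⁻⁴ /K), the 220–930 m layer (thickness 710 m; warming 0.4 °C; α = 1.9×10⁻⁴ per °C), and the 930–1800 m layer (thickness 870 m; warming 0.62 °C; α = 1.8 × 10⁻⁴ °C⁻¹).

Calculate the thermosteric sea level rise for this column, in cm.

1.3 × 220 × 2.6×10⁻⁴ = 0.07436 m
Layer 2: 1.9×10⁻⁴ × 0.4 × 710 = 0.05396 m
930–1800 m: 870 × 1.8×10⁻⁴ × 0.62 = 0.097092 m
Δh = 0.07436 + 0.05396 + 0.097092 = 0.225412 m

Δh ≈ 22.5 cm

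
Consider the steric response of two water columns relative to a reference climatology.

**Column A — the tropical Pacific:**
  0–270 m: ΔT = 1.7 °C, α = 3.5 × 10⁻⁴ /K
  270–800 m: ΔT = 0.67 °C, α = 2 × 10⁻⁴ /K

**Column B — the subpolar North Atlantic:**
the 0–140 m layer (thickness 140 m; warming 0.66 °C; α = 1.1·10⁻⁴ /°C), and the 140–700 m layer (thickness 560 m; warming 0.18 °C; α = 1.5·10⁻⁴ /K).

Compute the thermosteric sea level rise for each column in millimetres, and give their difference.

A 0–270 m: 270 × 3.5×10⁻⁴ × 1.7 = 0.16065 m
A Layer 2: 2×10⁻⁴ × 530 × 0.67 = 0.07102 m
A total: 0.23167 m
B Layer 1: 1.1×10⁻⁴ × 140 × 0.66 = 0.010164 m
B 140–700 m: 560 × 0.18 × 1.5×10⁻⁴ = 0.01512 m
B total: 0.025284 m
Difference: 0.23167 − 0.025284 = 0.206386 m

A: 232 mm; B: 25.3 mm; difference 206 mm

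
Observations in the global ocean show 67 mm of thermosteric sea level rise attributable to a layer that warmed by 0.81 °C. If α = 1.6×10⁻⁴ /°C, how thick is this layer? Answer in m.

about 517 m

H = Δh/(αΔT) = 0.067 / (1.6×10⁻⁴ × 0.81) ≈ 517.0 m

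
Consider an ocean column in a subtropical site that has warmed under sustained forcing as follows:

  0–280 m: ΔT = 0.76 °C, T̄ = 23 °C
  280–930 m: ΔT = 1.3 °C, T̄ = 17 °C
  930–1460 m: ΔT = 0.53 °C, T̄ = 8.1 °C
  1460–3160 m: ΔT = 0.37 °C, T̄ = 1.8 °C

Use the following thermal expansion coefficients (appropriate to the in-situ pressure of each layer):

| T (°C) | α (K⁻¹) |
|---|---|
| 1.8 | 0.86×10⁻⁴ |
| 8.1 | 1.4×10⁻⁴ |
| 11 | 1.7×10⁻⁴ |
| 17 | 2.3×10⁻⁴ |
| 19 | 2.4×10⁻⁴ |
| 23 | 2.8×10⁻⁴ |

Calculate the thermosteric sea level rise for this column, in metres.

Layer 1 at 23 °C → α = 2.8×10⁻⁴ K⁻¹
Layer 2 at 17 °C → α = 2.3×10⁻⁴ K⁻¹
Layer 3 at 8.1 °C → α = 1.4×10⁻⁴ K⁻¹
Layer 4 at 1.8 °C → α = 0.86×10⁻⁴ K⁻¹
0–280 m: 280 × 0.76 × 2.8×10⁻⁴ = 0.059584 m
Layer 2: 2.3×10⁻⁴ × 1.3 × 650 = 0.19435 m
Layer 3: 1.4×10⁻⁴ × 0.53 × 530 = 0.039326 m
Layer 4: 0.37 × 1700 × 0.86×10⁻⁴ = 0.054094 m
Δh = 0.059584 + 0.19435 + 0.039326 + 0.054094 = 0.347354 m

Δh ≈ 0.35 m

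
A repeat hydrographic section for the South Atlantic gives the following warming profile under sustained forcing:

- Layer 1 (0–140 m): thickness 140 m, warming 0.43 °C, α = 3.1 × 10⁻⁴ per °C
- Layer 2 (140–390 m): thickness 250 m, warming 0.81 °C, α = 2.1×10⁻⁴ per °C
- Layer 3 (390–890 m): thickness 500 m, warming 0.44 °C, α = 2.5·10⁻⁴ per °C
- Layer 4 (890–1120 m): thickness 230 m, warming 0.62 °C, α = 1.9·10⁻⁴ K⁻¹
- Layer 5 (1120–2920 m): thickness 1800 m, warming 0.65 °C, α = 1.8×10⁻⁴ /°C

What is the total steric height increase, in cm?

140 × 0.43 × 3.1×10⁻⁴ = 0.018662 m
Layer 2: 2.1×10⁻⁴ × 0.81 × 250 = 0.042525 m
0.44 × 2.5×10⁻⁴ × 500 = 0.05500 m
1.9×10⁻⁴ × 0.62 × 230 = 0.027094 m
Layer 5: 0.65 × 1.8×10⁻⁴ × 1800 = 0.21060 m
Δh = 0.018662 + 0.042525 + 0.05500 + 0.027094 + 0.21060 = 0.353881 m

about 35 cm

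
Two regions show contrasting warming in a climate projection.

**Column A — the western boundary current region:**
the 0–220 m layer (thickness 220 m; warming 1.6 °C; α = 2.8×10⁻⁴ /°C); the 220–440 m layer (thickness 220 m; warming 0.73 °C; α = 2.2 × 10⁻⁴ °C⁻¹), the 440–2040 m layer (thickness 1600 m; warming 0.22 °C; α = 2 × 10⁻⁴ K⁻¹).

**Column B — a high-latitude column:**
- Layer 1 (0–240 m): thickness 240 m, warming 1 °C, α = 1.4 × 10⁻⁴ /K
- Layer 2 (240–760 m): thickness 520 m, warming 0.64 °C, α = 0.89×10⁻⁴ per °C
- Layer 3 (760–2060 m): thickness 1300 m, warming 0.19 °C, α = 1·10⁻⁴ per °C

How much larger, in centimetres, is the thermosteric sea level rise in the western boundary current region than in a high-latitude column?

12 cm

A 220 × 1.6 × 2.8×10⁻⁴ = 0.09856 m
A 0.73 × 2.2×10⁻⁴ × 220 = 0.035332 m
A 1600 × 2×10⁻⁴ × 0.22 = 0.07040 m
A total: 0.204292 m
B Layer 1: 240 × 1.4×10⁻⁴ × 1 = 0.03360 m
B 0.64 × 0.89×10⁻⁴ × 520 = 0.0296192 m
B Layer 3: 1300 × 0.19 × 1×10⁻⁴ = 0.02470 m
B total: 0.0879192 m
Difference: 0.204292 − 0.0879192 = 0.1163728 m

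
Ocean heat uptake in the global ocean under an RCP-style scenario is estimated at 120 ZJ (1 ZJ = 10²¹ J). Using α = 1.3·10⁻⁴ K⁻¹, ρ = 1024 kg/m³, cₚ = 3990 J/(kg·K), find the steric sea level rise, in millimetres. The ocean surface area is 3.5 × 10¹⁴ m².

Per unit area: Q = 120×10²¹ / (3.5×10¹⁴) ≈ 3.429×10⁸ J/m²
Δh = αQ/(ρcₚ) = 1.3×10⁻⁴ × 3.429×10⁸ / (1024 × 3990) ≈ 0.01091 m

about 10.9 mm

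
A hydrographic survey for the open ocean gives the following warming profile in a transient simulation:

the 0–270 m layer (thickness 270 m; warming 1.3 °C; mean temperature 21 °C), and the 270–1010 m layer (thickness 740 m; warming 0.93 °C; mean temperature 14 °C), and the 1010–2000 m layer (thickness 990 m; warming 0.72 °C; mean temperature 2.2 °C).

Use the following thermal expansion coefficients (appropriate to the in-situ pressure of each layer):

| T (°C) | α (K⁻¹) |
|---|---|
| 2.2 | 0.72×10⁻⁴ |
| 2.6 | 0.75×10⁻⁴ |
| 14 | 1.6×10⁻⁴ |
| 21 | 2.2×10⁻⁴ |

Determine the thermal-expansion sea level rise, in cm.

23.9 cm

Layer 1 at 21 °C → α = 2.2×10⁻⁴ K⁻¹
Layer 2 at 14 °C → α = 1.6×10⁻⁴ K⁻¹
Layer 3 at 2.2 °C → α = 0.72×10⁻⁴ K⁻¹
0–270 m: 270 × 1.3 × 2.2×10⁻⁴ = 0.07722 m
1.6×10⁻⁴ × 0.93 × 740 = 0.110112 m
1010–2000 m: 0.72 × 0.72×10⁻⁴ × 990 = 0.0513216 m
Δh = 0.07722 + 0.110112 + 0.0513216 = 0.2386536 m ≈ 23.9 cm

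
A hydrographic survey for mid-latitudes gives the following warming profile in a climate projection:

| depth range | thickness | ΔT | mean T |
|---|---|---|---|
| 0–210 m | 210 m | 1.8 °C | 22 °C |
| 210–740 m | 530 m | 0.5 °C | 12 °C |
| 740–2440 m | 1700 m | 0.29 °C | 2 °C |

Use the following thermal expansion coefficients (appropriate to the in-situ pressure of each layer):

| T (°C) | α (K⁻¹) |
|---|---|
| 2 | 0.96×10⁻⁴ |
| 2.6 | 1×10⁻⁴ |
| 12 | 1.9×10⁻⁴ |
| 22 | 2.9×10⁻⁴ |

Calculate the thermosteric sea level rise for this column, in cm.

Layer 1 at 22 °C → α = 2.9×10⁻⁴ K⁻¹
Layer 2 at 12 °C → α = 1.9×10⁻⁴ K⁻¹
Layer 3 at 2 °C → α = 0.96×10⁻⁴ K⁻¹
Layer 1: 1.8 × 210 × 2.9×10⁻⁴ = 0.10962 m
210–740 m: 530 × 1.9×10⁻⁴ × 0.5 = 0.05035 m
Layer 3: 0.96×10⁻⁴ × 0.29 × 1700 = 0.047328 m
Δh = 0.10962 + 0.05035 + 0.047328 = 0.207298 m ≈ 20.7 cm

20.7 cm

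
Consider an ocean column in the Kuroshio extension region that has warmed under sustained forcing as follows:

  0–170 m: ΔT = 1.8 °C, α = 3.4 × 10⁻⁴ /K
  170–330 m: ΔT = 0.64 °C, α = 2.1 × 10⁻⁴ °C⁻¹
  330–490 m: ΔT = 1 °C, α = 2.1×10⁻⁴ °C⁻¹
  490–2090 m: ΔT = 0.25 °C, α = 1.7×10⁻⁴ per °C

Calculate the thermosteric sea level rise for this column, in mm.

Layer 1: 3.4×10⁻⁴ × 1.8 × 170 = 0.10404 m
170–330 m: 160 × 0.64 × 2.1×10⁻⁴ = 0.021504 m
Layer 3: 160 × 1 × 2.1×10⁻⁴ = 0.03360 m
Layer 4: 1.7×10⁻⁴ × 1600 × 0.25 = 0.06800 m
Δh = 0.10404 + 0.021504 + 0.03360 + 0.06800 = 0.227144 m

230 mm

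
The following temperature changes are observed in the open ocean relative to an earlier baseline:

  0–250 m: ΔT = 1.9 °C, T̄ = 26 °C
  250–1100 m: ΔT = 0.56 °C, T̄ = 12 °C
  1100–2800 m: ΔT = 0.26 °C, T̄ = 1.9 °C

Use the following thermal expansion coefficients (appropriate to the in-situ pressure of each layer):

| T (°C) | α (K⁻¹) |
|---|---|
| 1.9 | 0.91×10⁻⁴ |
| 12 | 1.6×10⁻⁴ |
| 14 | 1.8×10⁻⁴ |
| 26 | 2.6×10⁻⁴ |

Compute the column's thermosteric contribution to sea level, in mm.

240 mm

Layer 1 at 26 °C → α = 2.6×10⁻⁴ K⁻¹
Layer 2 at 12 °C → α = 1.6×10⁻⁴ K⁻¹
Layer 3 at 1.9 °C → α = 0.91×10⁻⁴ K⁻¹
Layer 1: 2.6×10⁻⁴ × 250 × 1.9 = 0.12350 m
Layer 2: 0.56 × 850 × 1.6×10⁻⁴ = 0.07616 m
1100–2800 m: 0.26 × 0.91×10⁻⁴ × 1700 = 0.040222 m
Δh = 0.12350 + 0.07616 + 0.040222 = 0.239882 m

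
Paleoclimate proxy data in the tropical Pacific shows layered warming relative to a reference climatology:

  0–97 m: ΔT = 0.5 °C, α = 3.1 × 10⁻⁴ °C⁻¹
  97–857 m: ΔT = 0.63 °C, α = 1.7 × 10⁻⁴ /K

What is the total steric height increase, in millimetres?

96 mm of thermosteric rise

0.5 × 3.1×10⁻⁴ × 97 = 0.015035 m
97–857 m: 760 × 0.63 × 1.7×10⁻⁴ = 0.081396 m
Δh = 0.015035 + 0.081396 = 0.096431 m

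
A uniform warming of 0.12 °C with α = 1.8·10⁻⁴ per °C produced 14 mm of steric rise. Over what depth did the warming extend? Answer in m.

about 648 m

H = Δh/(αΔT) = 0.014 / (1.8×10⁻⁴ × 0.12) ≈ 648.1 m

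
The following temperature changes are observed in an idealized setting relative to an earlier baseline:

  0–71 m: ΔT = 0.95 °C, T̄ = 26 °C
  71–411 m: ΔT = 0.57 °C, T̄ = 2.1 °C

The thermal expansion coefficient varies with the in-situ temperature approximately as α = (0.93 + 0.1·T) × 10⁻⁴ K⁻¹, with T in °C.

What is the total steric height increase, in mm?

Layer 1: α = (0.93 + 0.1×26)×10⁻⁴ = 3.53×10⁻⁴ K⁻¹
Layer 2: α = (0.93 + 0.1×2.1)×10⁻⁴ = 1.14×10⁻⁴ K⁻¹
0–71 m: 71 × 3.53×10⁻⁴ × 0.95 = 0.02380985 m
71–411 m: 340 × 1.14×10⁻⁴ × 0.57 = 0.0220932 m
Δh = 0.02380985 + 0.0220932 = 0.04590305 m

45.9 mm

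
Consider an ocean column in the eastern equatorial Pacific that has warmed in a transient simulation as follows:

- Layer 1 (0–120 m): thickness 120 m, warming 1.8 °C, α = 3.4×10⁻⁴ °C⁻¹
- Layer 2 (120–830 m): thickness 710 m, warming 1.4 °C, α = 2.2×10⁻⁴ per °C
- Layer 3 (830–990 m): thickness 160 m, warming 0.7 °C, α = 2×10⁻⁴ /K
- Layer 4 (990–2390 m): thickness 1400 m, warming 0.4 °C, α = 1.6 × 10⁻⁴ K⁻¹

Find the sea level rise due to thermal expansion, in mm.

0–120 m: 3.4×10⁻⁴ × 1.8 × 120 = 0.07344 m
120–830 m: 710 × 1.4 × 2.2×10⁻⁴ = 0.21868 m
160 × 2×10⁻⁴ × 0.7 = 0.02240 m
Layer 4: 1.6×10⁻⁴ × 1400 × 0.4 = 0.08960 m
Δh = 0.07344 + 0.21868 + 0.02240 + 0.08960 = 0.40412 m ≈ 404 mm

Δh = 404 mm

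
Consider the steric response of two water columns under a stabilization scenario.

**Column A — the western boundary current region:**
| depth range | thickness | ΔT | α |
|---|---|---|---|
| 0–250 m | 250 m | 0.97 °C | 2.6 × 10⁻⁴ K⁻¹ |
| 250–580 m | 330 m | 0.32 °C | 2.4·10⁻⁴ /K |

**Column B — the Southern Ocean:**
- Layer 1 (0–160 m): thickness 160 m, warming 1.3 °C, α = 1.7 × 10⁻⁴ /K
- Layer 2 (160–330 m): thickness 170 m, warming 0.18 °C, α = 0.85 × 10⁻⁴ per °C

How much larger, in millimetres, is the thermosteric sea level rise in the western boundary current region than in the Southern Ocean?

Δh_A − Δh_B ≈ 50 mm

A 0–250 m: 2.6×10⁻⁴ × 0.97 × 250 = 0.06305 m
A 0.32 × 2.4×10⁻⁴ × 330 = 0.025344 m
A total: 0.088394 m
B Layer 1: 1.7×10⁻⁴ × 160 × 1.3 = 0.03536 m
B 160–330 m: 0.85×10⁻⁴ × 0.18 × 170 = 0.002601 m
B total: 0.037961 m
Difference: 0.088394 − 0.037961 = 0.050433 m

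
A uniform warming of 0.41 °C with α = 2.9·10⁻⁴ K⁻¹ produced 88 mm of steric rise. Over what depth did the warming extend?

H = Δh/(αΔT) = 0.088 / (2.9×10⁻⁴ × 0.41) ≈ 740.1 m

H ≈ 740 m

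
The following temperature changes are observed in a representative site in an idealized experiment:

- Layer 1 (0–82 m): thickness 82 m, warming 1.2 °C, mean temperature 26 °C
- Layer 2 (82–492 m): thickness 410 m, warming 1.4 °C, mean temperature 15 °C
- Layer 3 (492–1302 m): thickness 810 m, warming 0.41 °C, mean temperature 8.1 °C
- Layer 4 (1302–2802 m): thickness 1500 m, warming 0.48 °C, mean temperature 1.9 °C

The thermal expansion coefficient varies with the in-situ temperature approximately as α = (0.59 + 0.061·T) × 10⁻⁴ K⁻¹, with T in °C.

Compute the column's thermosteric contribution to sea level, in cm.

Layer 1: α = (0.59 + 0.061×26)×10⁻⁴ = 2.176×10⁻⁴ K⁻¹
Layer 2: α = (0.59 + 0.061×15)×10⁻⁴ = 1.505×10⁻⁴ K⁻¹
Layer 3: α = (0.59 + 0.061×8.1)×10⁻⁴ = 1.0841×10⁻⁴ K⁻¹
Layer 4: α = (0.59 + 0.061×1.9)×10⁻⁴ = 0.7059×10⁻⁴ K⁻¹
2.176×10⁻⁴ × 1.2 × 82 = 0.02141184 m
Layer 2: 410 × 1.505×10⁻⁴ × 1.4 = 0.086387 m
492–1302 m: 0.41 × 810 × 1.0841×10⁻⁴ = 0.036002961 m
1302–2802 m: 0.48 × 0.7059×10⁻⁴ × 1500 = 0.0508248 m
Δh = 0.02141184 + 0.086387 + 0.036002961 + 0.0508248 = 0.194626601 m ≈ 19 cm

about 19 cm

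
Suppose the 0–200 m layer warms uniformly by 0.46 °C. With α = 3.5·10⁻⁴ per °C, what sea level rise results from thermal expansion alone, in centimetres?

Δh = αΔT·H = 3.5×10⁻⁴ × 0.46 × 200 = 0.03220 m

Δh ≈ 3.2 cm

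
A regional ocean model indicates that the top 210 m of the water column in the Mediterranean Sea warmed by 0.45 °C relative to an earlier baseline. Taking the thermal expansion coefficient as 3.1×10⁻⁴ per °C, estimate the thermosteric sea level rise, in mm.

29.3 mm

Δh = αΔT·H = 3.1×10⁻⁴ × 0.45 × 210 = 0.029295 m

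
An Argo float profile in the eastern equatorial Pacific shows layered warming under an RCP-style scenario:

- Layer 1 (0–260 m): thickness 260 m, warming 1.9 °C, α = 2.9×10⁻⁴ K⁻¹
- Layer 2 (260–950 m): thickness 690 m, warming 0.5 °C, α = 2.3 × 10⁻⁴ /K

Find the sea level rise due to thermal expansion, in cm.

Δh ≈ 22.3 cm

Layer 1: 260 × 1.9 × 2.9×10⁻⁴ = 0.14326 m
260–950 m: 2.3×10⁻⁴ × 0.5 × 690 = 0.07935 m
Δh = 0.14326 + 0.07935 = 0.22261 m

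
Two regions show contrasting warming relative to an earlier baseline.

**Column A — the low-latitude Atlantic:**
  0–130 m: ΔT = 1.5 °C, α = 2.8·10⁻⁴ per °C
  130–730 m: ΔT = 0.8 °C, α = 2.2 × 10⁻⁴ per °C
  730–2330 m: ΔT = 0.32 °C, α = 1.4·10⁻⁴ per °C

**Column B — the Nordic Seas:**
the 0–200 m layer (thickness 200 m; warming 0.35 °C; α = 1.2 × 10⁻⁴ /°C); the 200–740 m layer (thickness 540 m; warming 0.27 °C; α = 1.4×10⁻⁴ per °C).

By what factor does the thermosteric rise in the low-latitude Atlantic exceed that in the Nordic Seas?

a factor of 8.0

A 130 × 2.8×10⁻⁴ × 1.5 = 0.05460 m
A 130–730 m: 600 × 2.2×10⁻⁴ × 0.8 = 0.10560 m
A 730–2330 m: 0.32 × 1600 × 1.4×10⁻⁴ = 0.07168 m
A total: 0.23188 m
B 1.2×10⁻⁴ × 0.35 × 200 = 0.00840 m
B 200–740 m: 0.27 × 1.4×10⁻⁴ × 540 = 0.020412 m
B total: 0.028812 m
Ratio: 0.23188 / 0.028812 ≈ 8.048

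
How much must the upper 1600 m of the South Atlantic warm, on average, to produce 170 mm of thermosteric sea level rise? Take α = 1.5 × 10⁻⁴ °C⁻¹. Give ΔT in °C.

ΔT = Δh/(αH) = 0.17 / (1.5×10⁻⁴ × 1600) ≈ 0.7083 °C

about 0.708 °C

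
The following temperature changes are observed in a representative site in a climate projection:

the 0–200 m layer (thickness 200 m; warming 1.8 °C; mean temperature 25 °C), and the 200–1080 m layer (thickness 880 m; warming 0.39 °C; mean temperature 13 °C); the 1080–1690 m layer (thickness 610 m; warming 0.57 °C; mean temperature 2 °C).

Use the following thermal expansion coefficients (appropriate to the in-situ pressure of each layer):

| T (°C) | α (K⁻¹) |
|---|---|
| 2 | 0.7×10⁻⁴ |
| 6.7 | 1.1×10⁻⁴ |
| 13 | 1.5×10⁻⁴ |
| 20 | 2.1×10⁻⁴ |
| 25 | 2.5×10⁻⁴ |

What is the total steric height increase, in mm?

Layer 1 at 25 °C → α = 2.5×10⁻⁴ K⁻¹
Layer 2 at 13 °C → α = 1.5×10⁻⁴ K⁻¹
Layer 3 at 2 °C → α = 0.7×10⁻⁴ K⁻¹
0–200 m: 2.5×10⁻⁴ × 200 × 1.8 = 0.09000 m
Layer 2: 1.5×10⁻⁴ × 880 × 0.39 = 0.05148 m
Layer 3: 0.7×10⁻⁴ × 0.57 × 610 = 0.024339 m
Δh = 0.09000 + 0.05148 + 0.024339 = 0.165819 m ≈ 166 mm

166 mm of thermosteric rise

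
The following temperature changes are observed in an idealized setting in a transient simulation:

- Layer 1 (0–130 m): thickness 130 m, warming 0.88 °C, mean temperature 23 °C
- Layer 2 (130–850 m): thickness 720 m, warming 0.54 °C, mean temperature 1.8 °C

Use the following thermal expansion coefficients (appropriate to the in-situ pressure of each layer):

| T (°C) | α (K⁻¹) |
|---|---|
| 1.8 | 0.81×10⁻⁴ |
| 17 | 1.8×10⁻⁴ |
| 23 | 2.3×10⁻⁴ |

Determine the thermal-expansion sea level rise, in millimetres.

Δh = 57.8 mm

Layer 1 at 23 °C → α = 2.3×10⁻⁴ K⁻¹
Layer 2 at 1.8 °C → α = 0.81×10⁻⁴ K⁻¹
0–130 m: 0.88 × 130 × 2.3×10⁻⁴ = 0.026312 m
0.81×10⁻⁴ × 720 × 0.54 = 0.0314928 m
Δh = 0.026312 + 0.0314928 = 0.0578048 m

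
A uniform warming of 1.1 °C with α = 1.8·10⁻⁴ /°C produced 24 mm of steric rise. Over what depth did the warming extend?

H = Δh/(αΔT) = 0.024 / (1.8×10⁻⁴ × 1.1) ≈ 121.2 m

about 121 m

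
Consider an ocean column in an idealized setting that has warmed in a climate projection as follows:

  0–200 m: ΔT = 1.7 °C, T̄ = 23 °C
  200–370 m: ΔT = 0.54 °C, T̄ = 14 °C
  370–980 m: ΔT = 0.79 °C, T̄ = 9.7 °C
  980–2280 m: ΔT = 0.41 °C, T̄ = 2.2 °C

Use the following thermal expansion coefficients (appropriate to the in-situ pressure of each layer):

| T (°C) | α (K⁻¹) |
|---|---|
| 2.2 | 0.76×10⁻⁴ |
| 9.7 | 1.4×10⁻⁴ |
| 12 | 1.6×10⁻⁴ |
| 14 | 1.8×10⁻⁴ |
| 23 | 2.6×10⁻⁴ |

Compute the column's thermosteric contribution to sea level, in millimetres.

Layer 1 at 23 °C → α = 2.6×10⁻⁴ K⁻¹
Layer 2 at 14 °C → α = 1.8×10⁻⁴ K⁻¹
Layer 3 at 9.7 °C → α = 1.4×10⁻⁴ K⁻¹
Layer 4 at 2.2 °C → α = 0.76×10⁻⁴ K⁻¹
Layer 1: 200 × 2.6×10⁻⁴ × 1.7 = 0.08840 m
170 × 0.54 × 1.8×10⁻⁴ = 0.016524 m
Layer 3: 0.79 × 610 × 1.4×10⁻⁴ = 0.067466 m
0.41 × 0.76×10⁻⁴ × 1300 = 0.040508 m
Δh = 0.08840 + 0.016524 + 0.067466 + 0.040508 = 0.212898 m

213 mm of thermosteric rise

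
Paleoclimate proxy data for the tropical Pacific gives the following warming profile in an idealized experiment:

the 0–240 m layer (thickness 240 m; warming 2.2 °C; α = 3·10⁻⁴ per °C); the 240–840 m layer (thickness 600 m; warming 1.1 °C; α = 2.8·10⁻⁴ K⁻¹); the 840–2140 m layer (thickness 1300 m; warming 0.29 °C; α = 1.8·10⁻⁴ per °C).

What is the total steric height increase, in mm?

about 411 mm

240 × 3×10⁻⁴ × 2.2 = 0.15840 m
Layer 2: 600 × 1.1 × 2.8×10⁻⁴ = 0.18480 m
840–2140 m: 1.8×10⁻⁴ × 1300 × 0.29 = 0.06786 m
Δh = 0.15840 + 0.18480 + 0.06786 = 0.41106 m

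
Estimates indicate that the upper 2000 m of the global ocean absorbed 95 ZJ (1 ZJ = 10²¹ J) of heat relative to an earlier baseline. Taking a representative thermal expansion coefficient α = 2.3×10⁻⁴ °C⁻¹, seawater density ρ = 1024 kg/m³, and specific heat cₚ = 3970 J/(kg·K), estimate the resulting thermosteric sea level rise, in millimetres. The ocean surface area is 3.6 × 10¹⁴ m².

Per unit area: Q = 95×10²¹ / (3.6×10¹⁴) ≈ 2.639×10⁸ J/m²
Δh = αQ/(ρcₚ) = 2.3×10⁻⁴ × 2.639×10⁸ / (1024 × 3970) ≈ 0.014931 m

15 mm of thermosteric rise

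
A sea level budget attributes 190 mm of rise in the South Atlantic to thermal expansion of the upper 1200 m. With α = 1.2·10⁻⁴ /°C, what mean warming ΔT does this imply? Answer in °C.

ΔT = Δh/(αH) = 0.19 / (1.2×10⁻⁴ × 1200) ≈ 1.319 °C

1.32 °C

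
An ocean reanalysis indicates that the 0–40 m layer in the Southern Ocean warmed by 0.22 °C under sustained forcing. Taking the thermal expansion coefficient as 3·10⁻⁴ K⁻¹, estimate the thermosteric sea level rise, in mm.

Δh = αΔT·H = 3×10⁻⁴ × 0.22 × 40 = 0.00264 m

Δh = 2.64 mm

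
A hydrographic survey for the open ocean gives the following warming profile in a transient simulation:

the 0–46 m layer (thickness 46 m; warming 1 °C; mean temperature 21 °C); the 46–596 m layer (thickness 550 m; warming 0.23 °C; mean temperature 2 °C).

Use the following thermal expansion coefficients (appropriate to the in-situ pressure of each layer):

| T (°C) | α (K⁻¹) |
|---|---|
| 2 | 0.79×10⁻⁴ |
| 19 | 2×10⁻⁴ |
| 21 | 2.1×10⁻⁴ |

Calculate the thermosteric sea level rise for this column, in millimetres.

Layer 1 at 21 °C → α = 2.1×10⁻⁴ K⁻¹
Layer 2 at 2 °C → α = 0.79×10⁻⁴ K⁻¹
46 × 2.1×10⁻⁴ × 1 = 0.00966 m
0.79×10⁻⁴ × 550 × 0.23 = 0.0099935 m
Δh = 0.00966 + 0.0099935 = 0.0196535 m

about 19.7 mm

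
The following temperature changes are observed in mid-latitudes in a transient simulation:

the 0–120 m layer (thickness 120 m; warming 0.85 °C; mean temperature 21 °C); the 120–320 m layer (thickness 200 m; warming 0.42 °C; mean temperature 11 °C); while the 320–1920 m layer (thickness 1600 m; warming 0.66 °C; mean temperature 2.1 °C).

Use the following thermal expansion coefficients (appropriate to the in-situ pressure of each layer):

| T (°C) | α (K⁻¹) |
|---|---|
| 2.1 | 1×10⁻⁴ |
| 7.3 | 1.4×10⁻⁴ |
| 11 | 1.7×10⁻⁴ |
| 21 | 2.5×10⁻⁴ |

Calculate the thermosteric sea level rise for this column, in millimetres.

Layer 1 at 21 °C → α = 2.5×10⁻⁴ K⁻¹
Layer 2 at 11 °C → α = 1.7×10⁻⁴ K⁻¹
Layer 3 at 2.1 °C → α = 1×10⁻⁴ K⁻¹
Layer 1: 0.85 × 120 × 2.5×10⁻⁴ = 0.02550 m
0.42 × 200 × 1.7×10⁻⁴ = 0.01428 m
0.66 × 1600 × 1×10⁻⁴ = 0.10560 m
Δh = 0.02550 + 0.01428 + 0.10560 = 0.14538 m ≈ 145 mm

145 mm of thermosteric rise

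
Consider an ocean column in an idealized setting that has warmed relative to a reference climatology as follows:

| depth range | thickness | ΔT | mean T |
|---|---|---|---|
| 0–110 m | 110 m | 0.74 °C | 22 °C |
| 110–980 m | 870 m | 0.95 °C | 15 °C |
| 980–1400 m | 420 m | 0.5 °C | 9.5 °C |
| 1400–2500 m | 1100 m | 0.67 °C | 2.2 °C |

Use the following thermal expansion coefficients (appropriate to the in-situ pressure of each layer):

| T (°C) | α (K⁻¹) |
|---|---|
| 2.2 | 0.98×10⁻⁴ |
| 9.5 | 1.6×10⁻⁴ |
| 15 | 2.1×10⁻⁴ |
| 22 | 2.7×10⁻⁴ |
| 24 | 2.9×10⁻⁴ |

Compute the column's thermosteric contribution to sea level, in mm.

Layer 1 at 22 °C → α = 2.7×10⁻⁴ K⁻¹
Layer 2 at 15 °C → α = 2.1×10⁻⁴ K⁻¹
Layer 3 at 9.5 °C → α = 1.6×10⁻⁴ K⁻¹
Layer 4 at 2.2 °C → α = 0.98×10⁻⁴ K⁻¹
Layer 1: 2.7×10⁻⁴ × 110 × 0.74 = 0.021978 m
110–980 m: 0.95 × 2.1×10⁻⁴ × 870 = 0.173565 m
Layer 3: 0.5 × 1.6×10⁻⁴ × 420 = 0.03360 m
1400–2500 m: 0.67 × 0.98×10⁻⁴ × 1100 = 0.072226 m
Δh = 0.021978 + 0.173565 + 0.03360 + 0.072226 = 0.301369 m

Δh = 301 mm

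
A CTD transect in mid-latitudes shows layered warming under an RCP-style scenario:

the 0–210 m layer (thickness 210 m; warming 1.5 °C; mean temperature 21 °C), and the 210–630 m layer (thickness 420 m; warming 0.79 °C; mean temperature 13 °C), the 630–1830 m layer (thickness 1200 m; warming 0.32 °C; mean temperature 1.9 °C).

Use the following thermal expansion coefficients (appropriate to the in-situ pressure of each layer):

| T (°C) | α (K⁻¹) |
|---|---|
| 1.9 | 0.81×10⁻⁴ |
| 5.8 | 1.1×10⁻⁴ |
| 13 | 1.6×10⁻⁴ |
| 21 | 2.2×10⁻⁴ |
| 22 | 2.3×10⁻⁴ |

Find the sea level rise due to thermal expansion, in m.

0.153 m

Layer 1 at 21 °C → α = 2.2×10⁻⁴ K⁻¹
Layer 2 at 13 °C → α = 1.6×10⁻⁴ K⁻¹
Layer 3 at 1.9 °C → α = 0.81×10⁻⁴ K⁻¹
Layer 1: 2.2×10⁻⁴ × 210 × 1.5 = 0.06930 m
Layer 2: 420 × 1.6×10⁻⁴ × 0.79 = 0.053088 m
0.81×10⁻⁴ × 0.32 × 1200 = 0.031104 m
Δh = 0.06930 + 0.053088 + 0.031104 = 0.153492 m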